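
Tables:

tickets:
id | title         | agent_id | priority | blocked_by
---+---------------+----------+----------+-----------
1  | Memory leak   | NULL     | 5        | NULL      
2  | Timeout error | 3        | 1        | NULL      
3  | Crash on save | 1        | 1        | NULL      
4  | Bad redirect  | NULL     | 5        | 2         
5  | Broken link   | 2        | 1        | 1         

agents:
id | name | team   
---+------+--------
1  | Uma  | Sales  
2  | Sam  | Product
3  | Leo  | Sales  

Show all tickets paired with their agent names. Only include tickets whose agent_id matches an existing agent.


INNER JOIN keeps only tickets rows whose agent_id matches an id in agents. Walk through each ticket:
  - ticket 1 (Memory leak): agent_id=NULL, no match -> dropped
  - ticket 2 (Timeout error): agent_id=3 -> matches Leo
  - ticket 3 (Crash on save): agent_id=1 -> matches Uma
  - ticket 4 (Bad redirect): agent_id=NULL, no match -> dropped
  - ticket 5 (Broken link): agent_id=2 -> matches Sam
So 2 of 5 rows are dropped.

SQL:
SELECT a.title, b.name AS agent
FROM tickets a
INNER JOIN agents b ON a.agent_id = b.id

Result:
title         | agent
--------------+------
Timeout error | Leo  
Crash on save | Uma  
Broken link   | Sam  


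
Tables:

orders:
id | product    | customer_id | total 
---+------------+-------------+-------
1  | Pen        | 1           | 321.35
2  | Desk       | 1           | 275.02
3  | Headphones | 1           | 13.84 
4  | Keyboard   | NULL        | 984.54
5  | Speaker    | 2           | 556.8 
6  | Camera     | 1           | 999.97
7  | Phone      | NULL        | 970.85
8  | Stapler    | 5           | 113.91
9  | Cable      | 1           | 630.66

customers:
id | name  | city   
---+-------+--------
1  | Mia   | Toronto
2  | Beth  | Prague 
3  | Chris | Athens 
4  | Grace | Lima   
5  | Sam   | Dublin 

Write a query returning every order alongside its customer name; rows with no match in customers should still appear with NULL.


LEFT JOIN keeps every row from orders (the left table); where customer_id has no match in customers, the customer columns become NULL. Walk through each order:
  - order 1 (Pen): customer_id=1 -> matches Mia
  - order 2 (Desk): customer_id=1 -> matches Mia
  - order 3 (Headphones): customer_id=1 -> matches Mia
  - order 4 (Keyboard): customer_id=NULL, no match -> kept with NULL
  - order 5 (Speaker): customer_id=2 -> matches Beth
  - order 6 (Camera): customer_id=1 -> matches Mia
  - order 7 (Phone): customer_id=NULL, no match -> kept with NULL
  - order 8 (Stapler): customer_id=5 -> matches Sam
  - order 9 (Cable): customer_id=1 -> matches Mia
All 9 rows appear; 2 have NULL customer.

SQL:
SELECT a.product, b.name AS customer
FROM orders a
LEFT JOIN customers b ON a.customer_id = b.id

Result:
product    | customer
-----------+---------
Pen        | Mia     
Desk       | Mia     
Headphones | Mia     
Keyboard   | NULL    
Speaker    | Beth    
Camera     | Mia     
Phone      | NULL    
Stapler    | Sam     
Cable      | Mia     


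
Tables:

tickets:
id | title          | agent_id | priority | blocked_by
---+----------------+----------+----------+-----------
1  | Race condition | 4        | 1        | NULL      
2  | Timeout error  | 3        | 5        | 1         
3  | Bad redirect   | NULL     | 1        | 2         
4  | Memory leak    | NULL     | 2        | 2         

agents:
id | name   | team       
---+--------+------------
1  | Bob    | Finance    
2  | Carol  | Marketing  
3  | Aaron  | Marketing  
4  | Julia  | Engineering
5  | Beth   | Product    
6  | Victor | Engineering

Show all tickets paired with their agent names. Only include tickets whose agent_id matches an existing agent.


INNER JOIN keeps only tickets rows whose agent_id matches an id in agents. Walk through each ticket:
  - ticket 1 (Race condition): agent_id=4 -> matches Julia
  - ticket 2 (Timeout error): agent_id=3 -> matches Aaron
  - ticket 3 (Bad redirect): agent_id=NULL, no match -> dropped
  - ticket 4 (Memory leak): agent_id=NULL, no match -> dropped
So 2 of 4 rows are dropped.

SQL:
SELECT a.title, b.name AS agent
FROM tickets a
INNER JOIN agents b ON a.agent_id = b.id

Result:
title          | agent
---------------+------
Race condition | Julia
Timeout error  | Aaron


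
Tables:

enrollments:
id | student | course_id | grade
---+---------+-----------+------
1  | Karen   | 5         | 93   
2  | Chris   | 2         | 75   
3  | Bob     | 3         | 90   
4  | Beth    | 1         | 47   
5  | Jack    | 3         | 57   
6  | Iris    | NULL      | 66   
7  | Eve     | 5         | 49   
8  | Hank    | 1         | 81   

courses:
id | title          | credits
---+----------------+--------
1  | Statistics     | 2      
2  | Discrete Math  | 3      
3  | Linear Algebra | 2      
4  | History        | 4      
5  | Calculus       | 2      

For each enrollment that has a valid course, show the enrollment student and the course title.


INNER JOIN keeps only enrollments rows whose course_id matches an id in courses. Walk through each enrollment:
  - enrollment 1 (Karen): course_id=5 -> matches Calculus
  - enrollment 2 (Chris): course_id=2 -> matches Discrete Math
  - enrollment 3 (Bob): course_id=3 -> matches Linear Algebra
  - enrollment 4 (Beth): course_id=1 -> matches Statistics
  - enrollment 5 (Jack): course_id=3 -> matches Linear Algebra
  - enrollment 6 (Iris): course_id=NULL, no match -> dropped
  - enrollment 7 (Eve): course_id=5 -> matches Calculus
  - enrollment 8 (Hank): course_id=1 -> matches Statistics
So 1 of 8 rows is dropped.

SQL:
SELECT a.student, b.title AS course
FROM enrollments a
INNER JOIN courses b ON a.course_id = b.id

Result:
student | course        
--------+---------------
Karen   | Calculus      
Chris   | Discrete Math 
Bob     | Linear Algebra
Beth    | Statistics    
Jack    | Linear Algebra
Eve     | Calculus      
Hank    | Statistics    


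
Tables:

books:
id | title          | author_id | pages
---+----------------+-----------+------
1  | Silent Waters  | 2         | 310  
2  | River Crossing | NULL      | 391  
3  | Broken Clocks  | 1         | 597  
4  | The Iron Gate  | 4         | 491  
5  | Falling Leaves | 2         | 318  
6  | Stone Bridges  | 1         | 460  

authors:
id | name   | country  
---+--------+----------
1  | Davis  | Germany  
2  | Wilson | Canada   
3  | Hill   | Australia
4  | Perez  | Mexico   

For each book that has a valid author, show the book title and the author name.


INNER JOIN keeps only books rows whose author_id matches an id in authors. Walk through each book:
  - book 1 (Silent Waters): author_id=2 -> matches Wilson
  - book 2 (River Crossing): author_id=NULL, no match -> dropped
  - book 3 (Broken Clocks): author_id=1 -> matches Davis
  - book 4 (The Iron Gate): author_id=4 -> matches Perez
  - book 5 (Falling Leaves): author_id=2 -> matches Wilson
  - book 6 (Stone Bridges): author_id=1 -> matches Davis
So 1 of 6 rows is dropped.

SQL:
SELECT a.title, b.name AS author
FROM books a
INNER JOIN authors b ON a.author_id = b.id

Result:
title          | author
---------------+-------
Silent Waters  | Wilson
Broken Clocks  | Davis 
The Iron Gate  | Perez 
Falling Leaves | Wilson
Stone Bridges  | Davis 


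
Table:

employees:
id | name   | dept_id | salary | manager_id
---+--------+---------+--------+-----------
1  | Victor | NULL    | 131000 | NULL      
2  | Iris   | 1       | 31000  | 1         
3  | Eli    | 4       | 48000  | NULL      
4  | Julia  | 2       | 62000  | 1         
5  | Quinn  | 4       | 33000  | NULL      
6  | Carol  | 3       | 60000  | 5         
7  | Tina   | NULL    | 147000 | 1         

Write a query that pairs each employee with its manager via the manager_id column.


This is a self-join: employees is joined to a second copy of itself, matching each row's manager_id to another row's id. Use LEFT JOIN so rows with manager_id=NULL are kept.
  - employee 1 (Victor): manager_id=NULL -> NULL
  - employee 2 (Iris): manager_id=1 -> Victor
  - employee 3 (Eli): manager_id=NULL -> NULL
  - employee 4 (Julia): manager_id=1 -> Victor
  - employee 5 (Quinn): manager_id=NULL -> NULL
  - employee 6 (Carol): manager_id=5 -> Quinn
  - employee 7 (Tina): manager_id=1 -> Victor

SQL:
SELECT a.name AS item, b.name AS manager
FROM employees a
LEFT JOIN employees b ON a.manager_id = b.id

Result:
item   | manager
-------+--------
Victor | NULL   
Iris   | Victor 
Eli    | NULL   
Julia  | Victor 
Quinn  | NULL   
Carol  | Quinn  
Tina   | Victor 


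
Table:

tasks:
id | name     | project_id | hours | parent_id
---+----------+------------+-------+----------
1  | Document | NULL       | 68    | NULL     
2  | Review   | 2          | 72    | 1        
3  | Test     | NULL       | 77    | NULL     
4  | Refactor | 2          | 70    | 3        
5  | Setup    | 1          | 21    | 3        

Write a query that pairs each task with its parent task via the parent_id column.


This is a self-join: tasks is joined to a second copy of itself, matching each row's parent_id to another row's id. Use LEFT JOIN so rows with parent_id=NULL are kept.
  - task 1 (Document): parent_id=NULL -> NULL
  - task 2 (Review): parent_id=1 -> Document
  - task 3 (Test): parent_id=NULL -> NULL
  - task 4 (Refactor): parent_id=3 -> Test
  - task 5 (Setup): parent_id=3 -> Test

SQL:
SELECT a.name AS item, b.name AS parent
FROM tasks a
LEFT JOIN tasks b ON a.parent_id = b.id

Result:
item     | parent  
---------+---------
Document | NULL    
Review   | Document
Test     | NULL    
Refactor | Test    
Setup    | Test    


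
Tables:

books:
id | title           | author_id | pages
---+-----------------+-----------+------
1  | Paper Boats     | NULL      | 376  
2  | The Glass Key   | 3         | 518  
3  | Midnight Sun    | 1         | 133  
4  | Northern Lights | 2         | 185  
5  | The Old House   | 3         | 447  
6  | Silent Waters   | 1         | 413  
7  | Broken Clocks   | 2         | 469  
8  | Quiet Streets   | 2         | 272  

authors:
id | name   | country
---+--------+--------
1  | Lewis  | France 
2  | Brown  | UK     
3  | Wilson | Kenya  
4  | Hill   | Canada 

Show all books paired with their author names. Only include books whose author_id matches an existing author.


INNER JOIN keeps only books rows whose author_id matches an id in authors. Walk through each book:
  - book 1 (Paper Boats): author_id=NULL, no match -> dropped
  - book 2 (The Glass Key): author_id=3 -> matches Wilson
  - book 3 (Midnight Sun): author_id=1 -> matches Lewis
  - book 4 (Northern Lights): author_id=2 -> matches Brown
  - book 5 (The Old House): author_id=3 -> matches Wilson
  - book 6 (Silent Waters): author_id=1 -> matches Lewis
  - book 7 (Broken Clocks): author_id=2 -> matches Brown
  - book 8 (Quiet Streets): author_id=2 -> matches Brown
So 1 of 8 rows is dropped.

SQL:
SELECT a.title, b.name AS author
FROM books a
INNER JOIN authors b ON a.author_id = b.id

Result:
title           | author
----------------+-------
The Glass Key   | Wilson
Midnight Sun    | Lewis 
Northern Lights | Brown 
The Old House   | Wilson
Silent Waters   | Lewis 
Broken Clocks   | Brown 
Quiet Streets   | Brown 


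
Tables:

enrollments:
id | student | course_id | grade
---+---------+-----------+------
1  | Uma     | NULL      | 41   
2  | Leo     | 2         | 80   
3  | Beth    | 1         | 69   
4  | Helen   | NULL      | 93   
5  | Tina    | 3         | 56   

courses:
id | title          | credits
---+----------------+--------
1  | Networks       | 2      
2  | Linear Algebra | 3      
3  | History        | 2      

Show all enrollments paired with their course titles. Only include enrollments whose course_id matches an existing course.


INNER JOIN keeps only enrollments rows whose course_id matches an id in courses. Walk through each enrollment:
  - enrollment 1 (Uma): course_id=NULL, no match -> dropped
  - enrollment 2 (Leo): course_id=2 -> matches Linear Algebra
  - enrollment 3 (Beth): course_id=1 -> matches Networks
  - enrollment 4 (Helen): course_id=NULL, no match -> dropped
  - enrollment 5 (Tina): course_id=3 -> matches History
So 2 of 5 rows are dropped.

SQL:
SELECT a.student, b.title AS course
FROM enrollments a
INNER JOIN courses b ON a.course_id = b.id

Result:
student | course        
--------+---------------
Leo     | Linear Algebra
Beth    | Networks      
Tina    | History       


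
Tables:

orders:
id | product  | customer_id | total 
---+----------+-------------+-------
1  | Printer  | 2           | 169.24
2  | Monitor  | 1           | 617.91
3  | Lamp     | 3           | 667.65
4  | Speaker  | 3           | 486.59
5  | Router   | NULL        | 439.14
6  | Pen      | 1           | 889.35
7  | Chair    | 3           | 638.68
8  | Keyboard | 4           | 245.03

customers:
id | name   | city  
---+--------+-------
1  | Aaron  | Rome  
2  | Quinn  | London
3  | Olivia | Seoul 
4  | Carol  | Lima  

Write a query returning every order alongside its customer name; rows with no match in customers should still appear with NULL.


LEFT JOIN keeps every row from orders (the left table); where customer_id has no match in customers, the customer columns become NULL. Walk through each order:
  - order 1 (Printer): customer_id=2 -> matches Quinn
  - order 2 (Monitor): customer_id=1 -> matches Aaron
  - order 3 (Lamp): customer_id=3 -> matches Olivia
  - order 4 (Speaker): customer_id=3 -> matches Olivia
  - order 5 (Router): customer_id=NULL, no match -> kept with NULL
  - order 6 (Pen): customer_id=1 -> matches Aaron
  - order 7 (Chair): customer_id=3 -> matches Olivia
  - order 8 (Keyboard): customer_id=4 -> matches Carol
All 8 rows appear; 1 has NULL customer.

SQL:
SELECT a.product, b.name AS customer
FROM orders a
LEFT JOIN customers b ON a.customer_id = b.id

Result:
product  | customer
---------+---------
Printer  | Quinn   
Monitor  | Aaron   
Lamp     | Olivia  
Speaker  | Olivia  
Router   | NULL    
Pen      | Aaron   
Chair    | Olivia  
Keyboard | Carol   


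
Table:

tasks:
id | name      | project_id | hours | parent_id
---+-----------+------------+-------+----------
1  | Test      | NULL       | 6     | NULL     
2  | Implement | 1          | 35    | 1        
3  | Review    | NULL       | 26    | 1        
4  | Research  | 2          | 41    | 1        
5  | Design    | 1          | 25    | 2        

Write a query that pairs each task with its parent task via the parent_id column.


This is a self-join: tasks is joined to a second copy of itself, matching each row's parent_id to another row's id. Use LEFT JOIN so rows with parent_id=NULL are kept.
  - task 1 (Test): parent_id=NULL -> NULL
  - task 2 (Implement): parent_id=1 -> Test
  - task 3 (Review): parent_id=1 -> Test
  - task 4 (Research): parent_id=1 -> Test
  - task 5 (Design): parent_id=2 -> Implement

SQL:
SELECT a.name AS item, b.name AS parent
FROM tasks a
LEFT JOIN tasks b ON a.parent_id = b.id

Result:
item      | parent   
----------+----------
Test      | NULL     
Implement | Test     
Review    | Test     
Research  | Test     
Design    | Implement


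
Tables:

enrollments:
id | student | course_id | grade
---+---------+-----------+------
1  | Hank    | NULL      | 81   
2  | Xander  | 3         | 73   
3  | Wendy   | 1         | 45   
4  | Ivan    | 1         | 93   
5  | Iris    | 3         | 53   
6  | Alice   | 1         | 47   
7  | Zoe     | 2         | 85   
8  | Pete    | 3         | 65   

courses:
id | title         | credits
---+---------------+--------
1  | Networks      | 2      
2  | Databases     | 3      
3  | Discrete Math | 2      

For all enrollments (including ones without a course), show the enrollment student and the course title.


LEFT JOIN keeps every row from enrollments (the left table); where course_id has no match in courses, the course columns become NULL. Walk through each enrollment:
  - enrollment 1 (Hank): course_id=NULL, no match -> kept with NULL
  - enrollment 2 (Xander): course_id=3 -> matches Discrete Math
  - enrollment 3 (Wendy): course_id=1 -> matches Networks
  - enrollment 4 (Ivan): course_id=1 -> matches Networks
  - enrollment 5 (Iris): course_id=3 -> matches Discrete Math
  - enrollment 6 (Alice): course_id=1 -> matches Networks
  - enrollment 7 (Zoe): course_id=2 -> matches Databases
  - enrollment 8 (Pete): course_id=3 -> matches Discrete Math
All 8 rows appear; 1 has NULL course.

SQL:
SELECT a.student, b.title AS course
FROM enrollments a
LEFT JOIN courses b ON a.course_id = b.id

Result:
student | course       
--------+--------------
Hank    | NULL         
Xander  | Discrete Math
Wendy   | Networks     
Ivan    | Networks     
Iris    | Discrete Math
Alice   | Networks     
Zoe     | Databases    
Pete    | Discrete Math


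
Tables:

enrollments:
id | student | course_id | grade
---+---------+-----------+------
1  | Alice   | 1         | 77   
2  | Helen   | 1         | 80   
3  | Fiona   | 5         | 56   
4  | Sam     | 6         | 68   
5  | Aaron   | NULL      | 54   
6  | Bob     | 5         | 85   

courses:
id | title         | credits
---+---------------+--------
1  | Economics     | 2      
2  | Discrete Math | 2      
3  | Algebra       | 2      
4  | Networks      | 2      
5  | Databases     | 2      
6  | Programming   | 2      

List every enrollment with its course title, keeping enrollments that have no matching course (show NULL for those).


LEFT JOIN keeps every row from enrollments (the left table); where course_id has no match in courses, the course columns become NULL. Walk through each enrollment:
  - enrollment 1 (Alice): course_id=1 -> matches Economics
  - enrollment 2 (Helen): course_id=1 -> matches Economics
  - enrollment 3 (Fiona): course_id=5 -> matches Databases
  - enrollment 4 (Sam): course_id=6 -> matches Programming
  - enrollment 5 (Aaron): course_id=NULL, no match -> kept with NULL
  - enrollment 6 (Bob): course_id=5 -> matches Databases
All 6 rows appear; 1 has NULL course.

SQL:
SELECT a.student, b.title AS course
FROM enrollments a
LEFT JOIN courses b ON a.course_id = b.id

Result:
student | course     
--------+------------
Alice   | Economics  
Helen   | Economics  
Fiona   | Databases  
Sam     | Programming
Aaron   | NULL       
Bob     | Databases  


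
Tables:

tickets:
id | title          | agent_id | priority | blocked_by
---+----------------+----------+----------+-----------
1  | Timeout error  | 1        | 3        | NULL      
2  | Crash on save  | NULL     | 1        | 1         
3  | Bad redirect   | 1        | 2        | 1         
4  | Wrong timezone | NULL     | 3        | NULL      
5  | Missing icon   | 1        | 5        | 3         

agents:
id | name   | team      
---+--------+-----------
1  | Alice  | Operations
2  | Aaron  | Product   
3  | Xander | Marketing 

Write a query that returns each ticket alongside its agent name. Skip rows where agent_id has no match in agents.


INNER JOIN keeps only tickets rows whose agent_id matches an id in agents. Walk through each ticket:
  - ticket 1 (Timeout error): agent_id=1 -> matches Alice
  - ticket 2 (Crash on save): agent_id=NULL, no match -> dropped
  - ticket 3 (Bad redirect): agent_id=1 -> matches Alice
  - ticket 4 (Wrong timezone): agent_id=NULL, no match -> dropped
  - ticket 5 (Missing icon): agent_id=1 -> matches Alice
So 2 of 5 rows are dropped.

SQL:
SELECT a.title, b.name AS agent
FROM tickets a
INNER JOIN agents b ON a.agent_id = b.id

Result:
title         | agent
--------------+------
Timeout error | Alice
Bad redirect  | Alice
Missing icon  | Alice


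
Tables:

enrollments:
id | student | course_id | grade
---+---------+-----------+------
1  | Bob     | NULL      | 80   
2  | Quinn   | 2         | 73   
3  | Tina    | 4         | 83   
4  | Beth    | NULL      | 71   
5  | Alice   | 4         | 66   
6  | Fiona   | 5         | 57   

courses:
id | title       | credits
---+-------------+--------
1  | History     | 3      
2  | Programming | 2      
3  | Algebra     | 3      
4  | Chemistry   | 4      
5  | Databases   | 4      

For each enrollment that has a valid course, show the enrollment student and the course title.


INNER JOIN keeps only enrollments rows whose course_id matches an id in courses. Walk through each enrollment:
  - enrollment 1 (Bob): course_id=NULL, no match -> dropped
  - enrollment 2 (Quinn): course_id=2 -> matches Programming
  - enrollment 3 (Tina): course_id=4 -> matches Chemistry
  - enrollment 4 (Beth): course_id=NULL, no match -> dropped
  - enrollment 5 (Alice): course_id=4 -> matches Chemistry
  - enrollment 6 (Fiona): course_id=5 -> matches Databases
So 2 of 6 rows are dropped.

SQL:
SELECT a.student, b.title AS course
FROM enrollments a
INNER JOIN courses b ON a.course_id = b.id

Result:
student | course     
--------+------------
Quinn   | Programming
Tina    | Chemistry  
Alice   | Chemistry  
Fiona   | Databases  


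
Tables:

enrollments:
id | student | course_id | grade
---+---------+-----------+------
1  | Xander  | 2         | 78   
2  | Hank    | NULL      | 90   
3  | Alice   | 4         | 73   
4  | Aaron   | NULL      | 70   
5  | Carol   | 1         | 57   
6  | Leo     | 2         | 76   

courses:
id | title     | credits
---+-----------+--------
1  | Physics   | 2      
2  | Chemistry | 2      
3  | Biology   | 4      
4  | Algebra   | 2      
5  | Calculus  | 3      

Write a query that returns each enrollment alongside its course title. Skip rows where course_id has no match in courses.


INNER JOIN keeps only enrollments rows whose course_id matches an id in courses. Walk through each enrollment:
  - enrollment 1 (Xander): course_id=2 -> matches Chemistry
  - enrollment 2 (Hank): course_id=NULL, no match -> dropped
  - enrollment 3 (Alice): course_id=4 -> matches Algebra
  - enrollment 4 (Aaron): course_id=NULL, no match -> dropped
  - enrollment 5 (Carol): course_id=1 -> matches Physics
  - enrollment 6 (Leo): course_id=2 -> matches Chemistry
So 2 of 6 rows are dropped.

SQL:
SELECT a.student, b.title AS course
FROM enrollments a
INNER JOIN courses b ON a.course_id = b.id

Result:
student | course   
--------+----------
Xander  | Chemistry
Alice   | Algebra  
Carol   | Physics  
Leo     | Chemistry


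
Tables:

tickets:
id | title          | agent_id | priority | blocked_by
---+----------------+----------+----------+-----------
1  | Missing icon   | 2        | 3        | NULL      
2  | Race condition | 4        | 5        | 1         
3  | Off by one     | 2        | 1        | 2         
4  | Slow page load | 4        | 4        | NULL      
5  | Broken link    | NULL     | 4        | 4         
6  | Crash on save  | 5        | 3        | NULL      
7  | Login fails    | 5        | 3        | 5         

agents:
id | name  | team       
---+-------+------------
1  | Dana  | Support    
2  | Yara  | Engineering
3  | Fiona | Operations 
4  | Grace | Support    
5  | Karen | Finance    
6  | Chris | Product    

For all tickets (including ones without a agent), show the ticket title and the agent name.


LEFT JOIN keeps every row from tickets (the left table); where agent_id has no match in agents, the agent columns become NULL. Walk through each ticket:
  - ticket 1 (Missing icon): agent_id=2 -> matches Yara
  - ticket 2 (Race condition): agent_id=4 -> matches Grace
  - ticket 3 (Off by one): agent_id=2 -> matches Yara
  - ticket 4 (Slow page load): agent_id=4 -> matches Grace
  - ticket 5 (Broken link): agent_id=NULL, no match -> kept with NULL
  - ticket 6 (Crash on save): agent_id=5 -> matches Karen
  - ticket 7 (Login fails): agent_id=5 -> matches Karen
All 7 rows appear; 1 has NULL agent.

SQL:
SELECT a.title, b.name AS agent
FROM tickets a
LEFT JOIN agents b ON a.agent_id = b.id

Result:
title          | agent
---------------+------
Missing icon   | Yara 
Race condition | Grace
Off by one     | Yara 
Slow page load | Grace
Broken link    | NULL 
Crash on save  | Karen
Login fails    | Karen


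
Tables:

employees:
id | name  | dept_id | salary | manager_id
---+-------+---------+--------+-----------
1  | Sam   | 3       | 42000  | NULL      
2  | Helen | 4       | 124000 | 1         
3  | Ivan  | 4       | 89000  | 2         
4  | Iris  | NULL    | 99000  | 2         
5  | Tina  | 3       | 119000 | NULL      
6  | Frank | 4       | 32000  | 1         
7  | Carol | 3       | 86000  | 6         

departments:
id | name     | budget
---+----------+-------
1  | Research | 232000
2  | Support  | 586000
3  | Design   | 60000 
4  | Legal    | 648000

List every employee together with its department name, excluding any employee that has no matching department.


INNER JOIN keeps only employees rows whose dept_id matches an id in departments. Walk through each employee:
  - employee 1 (Sam): dept_id=3 -> matches Design
  - employee 2 (Helen): dept_id=4 -> matches Legal
  - employee 3 (Ivan): dept_id=4 -> matches Legal
  - employee 4 (Iris): dept_id=NULL, no match -> dropped
  - employee 5 (Tina): dept_id=3 -> matches Design
  - employee 6 (Frank): dept_id=4 -> matches Legal
  - employee 7 (Carol): dept_id=3 -> matches Design
So 1 of 7 rows is dropped.

SQL:
SELECT a.name, b.name AS department
FROM employees a
INNER JOIN departments b ON a.dept_id = b.id

Result:
name  | department
------+-----------
Sam   | Design    
Helen | Legal     
Ivan  | Legal     
Tina  | Design    
Frank | Legal     
Carol | Design    


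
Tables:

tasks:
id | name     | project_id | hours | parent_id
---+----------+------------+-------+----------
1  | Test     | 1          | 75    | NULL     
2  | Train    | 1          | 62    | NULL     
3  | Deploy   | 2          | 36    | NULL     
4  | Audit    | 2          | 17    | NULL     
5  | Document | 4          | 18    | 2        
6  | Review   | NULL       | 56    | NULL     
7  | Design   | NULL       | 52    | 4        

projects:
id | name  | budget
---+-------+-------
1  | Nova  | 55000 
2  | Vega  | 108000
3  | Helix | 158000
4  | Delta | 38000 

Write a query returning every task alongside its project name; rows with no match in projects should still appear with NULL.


LEFT JOIN keeps every row from tasks (the left table); where project_id has no match in projects, the project columns become NULL. Walk through each task:
  - task 1 (Test): project_id=1 -> matches Nova
  - task 2 (Train): project_id=1 -> matches Nova
  - task 3 (Deploy): project_id=2 -> matches Vega
  - task 4 (Audit): project_id=2 -> matches Vega
  - task 5 (Document): project_id=4 -> matches Delta
  - task 6 (Review): project_id=NULL, no match -> kept with NULL
  - task 7 (Design): project_id=NULL, no match -> kept with NULL
All 7 rows appear; 2 have NULL project.

SQL:
SELECT a.name, b.name AS project
FROM tasks a
LEFT JOIN projects b ON a.project_id = b.id

Result:
name     | project
---------+--------
Test     | Nova   
Train    | Nova   
Deploy   | Vega   
Audit    | Vega   
Document | Delta  
Review   | NULL   
Design   | NULL   


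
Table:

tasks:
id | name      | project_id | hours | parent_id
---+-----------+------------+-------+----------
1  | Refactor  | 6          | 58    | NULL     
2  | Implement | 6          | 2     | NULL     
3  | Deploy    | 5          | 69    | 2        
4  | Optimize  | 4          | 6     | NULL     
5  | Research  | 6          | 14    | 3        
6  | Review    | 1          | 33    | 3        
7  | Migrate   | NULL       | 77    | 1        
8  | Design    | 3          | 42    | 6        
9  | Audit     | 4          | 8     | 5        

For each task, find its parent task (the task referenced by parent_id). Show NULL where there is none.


This is a self-join: tasks is joined to a second copy of itself, matching each row's parent_id to another row's id. Use LEFT JOIN so rows with parent_id=NULL are kept.
  - task 1 (Refactor): parent_id=NULL -> NULL
  - task 2 (Implement): parent_id=NULL -> NULL
  - task 3 (Deploy): parent_id=2 -> Implement
  - task 4 (Optimize): parent_id=NULL -> NULL
  - task 5 (Research): parent_id=3 -> Deploy
  - task 6 (Review): parent_id=3 -> Deploy
  - task 7 (Migrate): parent_id=1 -> Refactor
  - task 8 (Design): parent_id=6 -> Review
  - task 9 (Audit): parent_id=5 -> Research

SQL:
SELECT a.name AS item, b.name AS parent
FROM tasks a
LEFT JOIN tasks b ON a.parent_id = b.id

Result:
item      | parent   
----------+----------
Refactor  | NULL     
Implement | NULL     
Deploy    | Implement
Optimize  | NULL     
Research  | Deploy   
Review    | Deploy   
Migrate   | Refactor 
Design    | Review   
Audit     | Research 


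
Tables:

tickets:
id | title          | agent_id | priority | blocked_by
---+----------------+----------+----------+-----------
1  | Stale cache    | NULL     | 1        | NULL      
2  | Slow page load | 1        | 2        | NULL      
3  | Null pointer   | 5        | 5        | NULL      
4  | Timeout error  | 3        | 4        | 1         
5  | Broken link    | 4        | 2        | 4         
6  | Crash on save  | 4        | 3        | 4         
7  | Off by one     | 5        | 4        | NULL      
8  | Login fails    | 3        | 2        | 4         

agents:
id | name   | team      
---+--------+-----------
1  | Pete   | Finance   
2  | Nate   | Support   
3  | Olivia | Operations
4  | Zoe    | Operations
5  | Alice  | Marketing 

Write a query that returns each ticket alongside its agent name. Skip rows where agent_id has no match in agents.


INNER JOIN keeps only tickets rows whose agent_id matches an id in agents. Walk through each ticket:
  - ticket 1 (Stale cache): agent_id=NULL, no match -> dropped
  - ticket 2 (Slow page load): agent_id=1 -> matches Pete
  - ticket 3 (Null pointer): agent_id=5 -> matches Alice
  - ticket 4 (Timeout error): agent_id=3 -> matches Olivia
  - ticket 5 (Broken link): agent_id=4 -> matches Zoe
  - ticket 6 (Crash on save): agent_id=4 -> matches Zoe
  - ticket 7 (Off by one): agent_id=5 -> matches Alice
  - ticket 8 (Login fails): agent_id=3 -> matches Olivia
So 1 of 8 rows is dropped.

SQL:
SELECT a.title, b.name AS agent
FROM tickets a
INNER JOIN agents b ON a.agent_id = b.id

Result:
title          | agent 
---------------+-------
Slow page load | Pete  
Null pointer   | Alice 
Timeout error  | Olivia
Broken link    | Zoe   
Crash on save  | Zoe   
Off by one     | Alice 
Login fails    | Olivia


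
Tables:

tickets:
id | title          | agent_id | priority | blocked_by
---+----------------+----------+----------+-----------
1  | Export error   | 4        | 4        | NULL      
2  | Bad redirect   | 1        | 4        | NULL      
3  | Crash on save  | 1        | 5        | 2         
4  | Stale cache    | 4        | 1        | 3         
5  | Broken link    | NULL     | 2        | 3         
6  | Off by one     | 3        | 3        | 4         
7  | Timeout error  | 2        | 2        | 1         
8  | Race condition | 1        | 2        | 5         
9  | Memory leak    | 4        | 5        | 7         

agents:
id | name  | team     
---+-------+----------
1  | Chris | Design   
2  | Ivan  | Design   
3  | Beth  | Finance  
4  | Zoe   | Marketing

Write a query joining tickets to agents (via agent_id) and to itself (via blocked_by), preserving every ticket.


Two LEFT JOINs from the same base table tickets: one to agents via agent_id, one to tickets itself via blocked_by. Both are LEFT so every ticket is preserved.
Match against agents:
  - ticket 1 (Export error): agent_id=4 -> matches Zoe
  - ticket 2 (Bad redirect): agent_id=1 -> matches Chris
  - ticket 3 (Crash on save): agent_id=1 -> matches Chris
  - ticket 4 (Stale cache): agent_id=4 -> matches Zoe
  - ticket 5 (Broken link): agent_id=NULL, no match -> kept with NULL
  - ticket 6 (Off by one): agent_id=3 -> matches Beth
  - ticket 7 (Timeout error): agent_id=2 -> matches Ivan
  - ticket 8 (Race condition): agent_id=1 -> matches Chris
  - ticket 9 (Memory leak): agent_id=4 -> matches Zoe
Match against tickets (self):
  - ticket 1 (Export error): blocked_by=NULL -> NULL
  - ticket 2 (Bad redirect): blocked_by=NULL -> NULL
  - ticket 3 (Crash on save): blocked_by=2 -> Bad redirect
  - ticket 4 (Stale cache): blocked_by=3 -> Crash on save
  - ticket 5 (Broken link): blocked_by=3 -> Crash on save
  - ticket 6 (Off by one): blocked_by=4 -> Stale cache
  - ticket 7 (Timeout error): blocked_by=1 -> Export error
  - ticket 8 (Race condition): blocked_by=5 -> Broken link
  - ticket 9 (Memory leak): blocked_by=7 -> Timeout error

SQL:
SELECT a.title, b.name AS agent, c.title AS blocked_by
FROM tickets a
LEFT JOIN agents b ON a.agent_id = b.id
LEFT JOIN tickets c ON a.blocked_by = c.id

Result:
title          | agent | blocked_by   
---------------+-------+--------------
Export error   | Zoe   | NULL         
Bad redirect   | Chris | NULL         
Crash on save  | Chris | Bad redirect 
Stale cache    | Zoe   | Crash on save
Broken link    | NULL  | Crash on save
Off by one     | Beth  | Stale cache  
Timeout error  | Ivan  | Export error 
Race condition | Chris | Broken link  
Memory leak    | Zoe   | Timeout error


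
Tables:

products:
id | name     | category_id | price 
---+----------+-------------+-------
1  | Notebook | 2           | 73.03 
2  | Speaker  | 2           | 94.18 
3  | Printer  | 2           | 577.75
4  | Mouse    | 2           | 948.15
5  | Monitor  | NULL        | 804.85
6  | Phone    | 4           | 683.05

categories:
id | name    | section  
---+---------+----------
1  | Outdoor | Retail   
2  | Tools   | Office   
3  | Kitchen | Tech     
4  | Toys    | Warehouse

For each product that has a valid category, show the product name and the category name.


INNER JOIN keeps only products rows whose category_id matches an id in categories. Walk through each product:
  - product 1 (Notebook): category_id=2 -> matches Tools
  - product 2 (Speaker): category_id=2 -> matches Tools
  - product 3 (Printer): category_id=2 -> matches Tools
  - product 4 (Mouse): category_id=2 -> matches Tools
  - product 5 (Monitor): category_id=NULL, no match -> dropped
  - product 6 (Phone): category_id=4 -> matches Toys
So 1 of 6 rows is dropped.

SQL:
SELECT a.name, b.name AS category
FROM products a
INNER JOIN categories b ON a.category_id = b.id

Result:
name     | category
---------+---------
Notebook | Tools   
Speaker  | Tools   
Printer  | Tools   
Mouse    | Tools   
Phone    | Toys    


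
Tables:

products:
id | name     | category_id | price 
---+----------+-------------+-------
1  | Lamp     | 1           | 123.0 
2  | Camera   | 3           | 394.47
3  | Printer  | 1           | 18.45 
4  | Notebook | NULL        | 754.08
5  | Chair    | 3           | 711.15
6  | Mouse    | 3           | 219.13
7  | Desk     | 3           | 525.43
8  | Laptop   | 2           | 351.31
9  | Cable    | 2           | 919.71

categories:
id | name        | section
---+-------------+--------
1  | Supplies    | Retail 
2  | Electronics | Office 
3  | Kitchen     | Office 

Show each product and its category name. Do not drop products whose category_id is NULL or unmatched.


LEFT JOIN keeps every row from products (the left table); where category_id has no match in categories, the category columns become NULL. Walk through each product:
  - product 1 (Lamp): category_id=1 -> matches Supplies
  - product 2 (Camera): category_id=3 -> matches Kitchen
  - product 3 (Printer): category_id=1 -> matches Supplies
  - product 4 (Notebook): category_id=NULL, no match -> kept with NULL
  - product 5 (Chair): category_id=3 -> matches Kitchen
  - product 6 (Mouse): category_id=3 -> matches Kitchen
  - product 7 (Desk): category_id=3 -> matches Kitchen
  - product 8 (Laptop): category_id=2 -> matches Electronics
  - product 9 (Cable): category_id=2 -> matches Electronics
All 9 rows appear; 1 has NULL category.

SQL:
SELECT a.name, b.name AS category
FROM products a
LEFT JOIN categories b ON a.category_id = b.id

Result:
name     | category   
---------+------------
Lamp     | Supplies   
Camera   | Kitchen    
Printer  | Supplies   
Notebook | NULL       
Chair    | Kitchen    
Mouse    | Kitchen    
Desk     | Kitchen    
Laptop   | Electronics
Cable    | Electronics


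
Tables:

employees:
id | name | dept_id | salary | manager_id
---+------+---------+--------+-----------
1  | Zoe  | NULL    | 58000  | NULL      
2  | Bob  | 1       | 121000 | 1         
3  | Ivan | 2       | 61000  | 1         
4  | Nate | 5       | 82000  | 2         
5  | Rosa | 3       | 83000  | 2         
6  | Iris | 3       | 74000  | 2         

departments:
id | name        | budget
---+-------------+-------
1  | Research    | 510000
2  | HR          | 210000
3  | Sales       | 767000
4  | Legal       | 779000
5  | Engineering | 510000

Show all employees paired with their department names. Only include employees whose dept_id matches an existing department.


INNER JOIN keeps only employees rows whose dept_id matches an id in departments. Walk through each employee:
  - employee 1 (Zoe): dept_id=NULL, no match -> dropped
  - employee 2 (Bob): dept_id=1 -> matches Research
  - employee 3 (Ivan): dept_id=2 -> matches HR
  - employee 4 (Nate): dept_id=5 -> matches Engineering
  - employee 5 (Rosa): dept_id=3 -> matches Sales
  - employee 6 (Iris): dept_id=3 -> matches Sales
So 1 of 6 rows is dropped.

SQL:
SELECT a.name, b.name AS department
FROM employees a
INNER JOIN departments b ON a.dept_id = b.id

Result:
name | department 
-----+------------
Bob  | Research   
Ivan | HR         
Nate | Engineering
Rosa | Sales      
Iris | Sales      


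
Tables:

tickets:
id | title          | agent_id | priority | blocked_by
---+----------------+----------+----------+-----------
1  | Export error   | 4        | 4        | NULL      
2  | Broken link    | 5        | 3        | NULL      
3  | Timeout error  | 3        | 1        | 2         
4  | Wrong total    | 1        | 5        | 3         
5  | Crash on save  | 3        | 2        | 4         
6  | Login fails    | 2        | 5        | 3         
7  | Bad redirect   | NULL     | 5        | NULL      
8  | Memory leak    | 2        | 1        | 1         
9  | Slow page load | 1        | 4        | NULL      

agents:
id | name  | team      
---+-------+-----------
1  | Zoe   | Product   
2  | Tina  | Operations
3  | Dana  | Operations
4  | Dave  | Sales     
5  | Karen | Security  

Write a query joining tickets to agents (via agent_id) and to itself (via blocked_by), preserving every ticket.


Two LEFT JOINs from the same base table tickets: one to agents via agent_id, one to tickets itself via blocked_by. Both are LEFT so every ticket is preserved.
Match against agents:
  - ticket 1 (Export error): agent_id=4 -> matches Dave
  - ticket 2 (Broken link): agent_id=5 -> matches Karen
  - ticket 3 (Timeout error): agent_id=3 -> matches Dana
  - ticket 4 (Wrong total): agent_id=1 -> matches Zoe
  - ticket 5 (Crash on save): agent_id=3 -> matches Dana
  - ticket 6 (Login fails): agent_id=2 -> matches Tina
  - ticket 7 (Bad redirect): agent_id=NULL, no match -> kept with NULL
  - ticket 8 (Memory leak): agent_id=2 -> matches Tina
  - ticket 9 (Slow page load): agent_id=1 -> matches Zoe
Match against tickets (self):
  - ticket 1 (Export error): blocked_by=NULL -> NULL
  - ticket 2 (Broken link): blocked_by=NULL -> NULL
  - ticket 3 (Timeout error): blocked_by=2 -> Broken link
  - ticket 4 (Wrong total): blocked_by=3 -> Timeout error
  - ticket 5 (Crash on save): blocked_by=4 -> Wrong total
  - ticket 6 (Login fails): blocked_by=3 -> Timeout error
  - ticket 7 (Bad redirect): blocked_by=NULL -> NULL
  - ticket 8 (Memory leak): blocked_by=1 -> Export error
  - ticket 9 (Slow page load): blocked_by=NULL -> NULL

SQL:
SELECT a.title, b.name AS agent, c.title AS blocked_by
FROM tickets a
LEFT JOIN agents b ON a.agent_id = b.id
LEFT JOIN tickets c ON a.blocked_by = c.id

Result:
title          | agent | blocked_by   
---------------+-------+--------------
Export error   | Dave  | NULL         
Broken link    | Karen | NULL         
Timeout error  | Dana  | Broken link  
Wrong total    | Zoe   | Timeout error
Crash on save  | Dana  | Wrong total  
Login fails    | Tina  | Timeout error
Bad redirect   | NULL  | NULL         
Memory leak    | Tina  | Export error 
Slow page load | Zoe   | NULL         


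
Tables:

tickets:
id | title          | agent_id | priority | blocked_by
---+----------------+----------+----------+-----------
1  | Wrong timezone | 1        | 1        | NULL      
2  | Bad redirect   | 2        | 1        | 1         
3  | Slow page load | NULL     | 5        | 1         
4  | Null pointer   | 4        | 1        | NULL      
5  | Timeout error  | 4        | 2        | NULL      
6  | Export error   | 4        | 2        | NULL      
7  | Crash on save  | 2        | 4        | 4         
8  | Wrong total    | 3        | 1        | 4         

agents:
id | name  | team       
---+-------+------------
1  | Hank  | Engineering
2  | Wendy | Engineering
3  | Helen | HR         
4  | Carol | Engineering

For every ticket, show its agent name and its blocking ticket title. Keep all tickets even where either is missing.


Two LEFT JOINs from the same base table tickets: one to agents via agent_id, one to tickets itself via blocked_by. Both are LEFT so every ticket is preserved.
Match against agents:
  - ticket 1 (Wrong timezone): agent_id=1 -> matches Hank
  - ticket 2 (Bad redirect): agent_id=2 -> matches Wendy
  - ticket 3 (Slow page load): agent_id=NULL, no match -> kept with NULL
  - ticket 4 (Null pointer): agent_id=4 -> matches Carol
  - ticket 5 (Timeout error): agent_id=4 -> matches Carol
  - ticket 6 (Export error): agent_id=4 -> matches Carol
  - ticket 7 (Crash on save): agent_id=2 -> matches Wendy
  - ticket 8 (Wrong total): agent_id=3 -> matches Helen
Match against tickets (self):
  - ticket 1 (Wrong timezone): blocked_by=NULL -> NULL
  - ticket 2 (Bad redirect): blocked_by=1 -> Wrong timezone
  - ticket 3 (Slow page load): blocked_by=1 -> Wrong timezone
  - ticket 4 (Null pointer): blocked_by=NULL -> NULL
  - ticket 5 (Timeout error): blocked_by=NULL -> NULL
  - ticket 6 (Export error): blocked_by=NULL -> NULL
  - ticket 7 (Crash on save): blocked_by=4 -> Null pointer
  - ticket 8 (Wrong total): blocked_by=4 -> Null pointer

SQL:
SELECT a.title, b.name AS agent, c.title AS blocked_by
FROM tickets a
LEFT JOIN agents b ON a.agent_id = b.id
LEFT JOIN tickets c ON a.blocked_by = c.id

Result:
title          | agent | blocked_by    
---------------+-------+---------------
Wrong timezone | Hank  | NULL          
Bad redirect   | Wendy | Wrong timezone
Slow page load | NULL  | Wrong timezone
Null pointer   | Carol | NULL          
Timeout error  | Carol | NULL          
Export error   | Carol | NULL          
Crash on save  | Wendy | Null pointer  
Wrong total    | Helen | Null pointer  
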